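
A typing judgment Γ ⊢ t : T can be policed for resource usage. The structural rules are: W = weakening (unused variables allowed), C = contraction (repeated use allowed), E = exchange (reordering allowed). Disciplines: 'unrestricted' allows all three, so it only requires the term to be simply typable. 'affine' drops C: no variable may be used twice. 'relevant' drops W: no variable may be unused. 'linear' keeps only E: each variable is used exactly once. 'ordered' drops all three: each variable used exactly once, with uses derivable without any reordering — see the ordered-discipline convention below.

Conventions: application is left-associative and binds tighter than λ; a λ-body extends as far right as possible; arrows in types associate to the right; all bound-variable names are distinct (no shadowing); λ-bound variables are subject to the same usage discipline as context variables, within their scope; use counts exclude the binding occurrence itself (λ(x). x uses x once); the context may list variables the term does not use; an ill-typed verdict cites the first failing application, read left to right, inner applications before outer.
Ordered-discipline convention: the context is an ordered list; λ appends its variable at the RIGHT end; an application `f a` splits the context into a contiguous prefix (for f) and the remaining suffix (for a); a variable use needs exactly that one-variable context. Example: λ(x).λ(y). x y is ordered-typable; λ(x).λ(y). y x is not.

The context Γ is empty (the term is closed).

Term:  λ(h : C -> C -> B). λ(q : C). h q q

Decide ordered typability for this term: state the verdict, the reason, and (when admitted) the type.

no — uses contraction: q ×2
counts: h (λ-bound): 1, q (λ-bound): 2
use order (left to right): h, q, q
typing: well-typed at (C -> C -> B) -> C -> B
across the five disciplines: ordered ✗; linear ✗; affine ✗; relevant ✓; unrestricted ✓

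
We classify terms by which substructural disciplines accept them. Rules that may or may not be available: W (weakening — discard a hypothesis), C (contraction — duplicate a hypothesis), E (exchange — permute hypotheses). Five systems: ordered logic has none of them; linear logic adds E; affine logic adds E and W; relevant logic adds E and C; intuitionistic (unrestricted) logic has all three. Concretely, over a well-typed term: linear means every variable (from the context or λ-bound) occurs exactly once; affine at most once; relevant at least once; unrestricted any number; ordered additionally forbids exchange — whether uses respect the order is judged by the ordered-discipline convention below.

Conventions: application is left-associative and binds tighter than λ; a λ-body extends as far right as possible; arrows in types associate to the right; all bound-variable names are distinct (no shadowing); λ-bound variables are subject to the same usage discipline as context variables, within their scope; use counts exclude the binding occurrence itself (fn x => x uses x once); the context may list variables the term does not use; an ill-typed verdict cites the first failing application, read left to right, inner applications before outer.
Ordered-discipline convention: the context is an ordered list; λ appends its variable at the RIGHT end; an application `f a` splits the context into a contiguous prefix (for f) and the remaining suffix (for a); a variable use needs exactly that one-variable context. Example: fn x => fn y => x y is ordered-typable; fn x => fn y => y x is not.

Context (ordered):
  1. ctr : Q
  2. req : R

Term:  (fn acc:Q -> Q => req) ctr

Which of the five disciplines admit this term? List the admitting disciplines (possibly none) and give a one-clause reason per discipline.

admitted in: none
usage: ctr ×1; req ×1; acc [bound] ×0
left-to-right use order: req, ctr
typing: ill-typed: an application expects Q -> Q but receives Q
ordered: ✗ — the type mismatch rejects it
linear: ✗ — not simply typable
affine: ✗ — fails simple typing
relevant: ✗ — a type mismatch blocks all five
unrestricted: ✗ — the type mismatch rejects it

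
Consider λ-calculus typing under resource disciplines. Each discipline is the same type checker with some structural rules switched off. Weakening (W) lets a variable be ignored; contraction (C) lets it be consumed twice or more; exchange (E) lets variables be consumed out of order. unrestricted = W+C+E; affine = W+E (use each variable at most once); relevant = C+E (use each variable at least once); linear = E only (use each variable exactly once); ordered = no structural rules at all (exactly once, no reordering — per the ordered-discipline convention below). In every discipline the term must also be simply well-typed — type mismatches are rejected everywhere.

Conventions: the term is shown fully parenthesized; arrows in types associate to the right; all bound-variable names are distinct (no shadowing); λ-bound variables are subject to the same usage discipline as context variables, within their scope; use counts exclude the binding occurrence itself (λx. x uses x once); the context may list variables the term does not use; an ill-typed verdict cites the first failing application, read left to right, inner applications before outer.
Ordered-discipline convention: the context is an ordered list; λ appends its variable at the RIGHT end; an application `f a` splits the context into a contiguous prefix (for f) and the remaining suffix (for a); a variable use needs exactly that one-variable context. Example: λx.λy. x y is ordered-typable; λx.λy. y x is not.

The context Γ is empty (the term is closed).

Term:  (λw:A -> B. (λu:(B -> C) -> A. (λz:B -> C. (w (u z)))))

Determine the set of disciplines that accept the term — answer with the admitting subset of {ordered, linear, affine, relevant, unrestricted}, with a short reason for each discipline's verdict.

admitted in: ordered, linear, affine, relevant, unrestricted
use counts: w (bound)=1, u (bound)=1, z (bound)=1
use order (left to right): w, u, z
typing: ✓ — (A -> B) -> ((B -> C) -> A) -> (B -> C) -> B
ordered: ✓, single-use (w, u, z), ordered derivation ok
linear: ✓, exactly-once usage across w, u, z
affine: ✓, w, u, z: no repeats, contraction unneeded
relevant: ✓, every one of w, u, z appears
unrestricted: ✓, well-typed at (A -> B) -> ((B -> C) -> A) -> (B -> C) -> B; no restrictions here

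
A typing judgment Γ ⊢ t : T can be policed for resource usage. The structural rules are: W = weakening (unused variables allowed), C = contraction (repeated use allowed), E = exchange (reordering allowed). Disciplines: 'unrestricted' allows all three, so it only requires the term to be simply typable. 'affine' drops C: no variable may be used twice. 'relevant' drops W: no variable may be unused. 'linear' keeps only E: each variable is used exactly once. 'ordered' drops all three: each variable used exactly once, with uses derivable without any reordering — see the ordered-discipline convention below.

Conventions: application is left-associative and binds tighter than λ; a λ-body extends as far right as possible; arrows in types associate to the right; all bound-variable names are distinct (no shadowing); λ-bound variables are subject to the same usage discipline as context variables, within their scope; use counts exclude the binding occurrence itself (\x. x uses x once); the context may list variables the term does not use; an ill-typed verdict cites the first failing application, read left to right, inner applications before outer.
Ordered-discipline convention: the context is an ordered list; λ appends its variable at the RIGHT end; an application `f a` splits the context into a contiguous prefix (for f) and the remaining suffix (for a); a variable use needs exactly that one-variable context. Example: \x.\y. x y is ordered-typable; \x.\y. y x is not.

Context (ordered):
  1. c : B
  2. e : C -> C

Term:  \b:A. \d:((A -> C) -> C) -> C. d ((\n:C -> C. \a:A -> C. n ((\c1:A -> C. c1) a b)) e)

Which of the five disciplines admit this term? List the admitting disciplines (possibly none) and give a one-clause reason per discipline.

admitted in: affine, unrestricted
counts: c: 0, e: 1, b [bound]: 1, d [bound]: 1, n [bound]: 1, a [bound]: 1, c1 [bound]: 1
order of uses: d, n, c1, a, b, e
typing: the term checks, with type A -> (((A -> C) -> C) -> C) -> C
ordered ✗ (needs weakening: c unused)
linear ✗ (needs weakening: c unused)
affine ✓ (c, e, b, d, n, a, c1: no repeats, contraction unneeded)
relevant ✗ (needs weakening: c unused)
unrestricted ✓ (typability at A -> (((A -> C) -> C) -> C) -> C is all that's needed)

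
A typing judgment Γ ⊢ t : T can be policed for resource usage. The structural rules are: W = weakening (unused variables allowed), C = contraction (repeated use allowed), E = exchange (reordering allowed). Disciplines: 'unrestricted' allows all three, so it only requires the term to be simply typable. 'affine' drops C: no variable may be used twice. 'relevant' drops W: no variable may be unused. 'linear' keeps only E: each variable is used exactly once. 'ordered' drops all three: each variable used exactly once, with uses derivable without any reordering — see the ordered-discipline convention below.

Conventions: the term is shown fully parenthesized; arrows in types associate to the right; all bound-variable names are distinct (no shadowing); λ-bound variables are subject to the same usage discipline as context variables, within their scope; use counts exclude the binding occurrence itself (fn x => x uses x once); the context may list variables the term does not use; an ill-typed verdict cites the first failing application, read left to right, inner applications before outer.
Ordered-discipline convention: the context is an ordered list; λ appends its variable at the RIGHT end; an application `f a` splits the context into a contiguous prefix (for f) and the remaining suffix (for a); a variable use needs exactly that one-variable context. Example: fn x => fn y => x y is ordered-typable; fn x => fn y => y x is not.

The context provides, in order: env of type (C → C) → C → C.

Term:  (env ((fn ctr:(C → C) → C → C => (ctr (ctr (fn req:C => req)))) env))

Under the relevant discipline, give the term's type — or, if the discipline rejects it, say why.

term : C → C
counts: env: 2; ctr [bound]: 2; req [bound]: 1
left-to-right use order: env, ctr, ctr, req, env
typing: well-typed at C → C
all disciplines: ordered ✗; linear ✗; affine ✗; relevant ✓; unrestricted ✓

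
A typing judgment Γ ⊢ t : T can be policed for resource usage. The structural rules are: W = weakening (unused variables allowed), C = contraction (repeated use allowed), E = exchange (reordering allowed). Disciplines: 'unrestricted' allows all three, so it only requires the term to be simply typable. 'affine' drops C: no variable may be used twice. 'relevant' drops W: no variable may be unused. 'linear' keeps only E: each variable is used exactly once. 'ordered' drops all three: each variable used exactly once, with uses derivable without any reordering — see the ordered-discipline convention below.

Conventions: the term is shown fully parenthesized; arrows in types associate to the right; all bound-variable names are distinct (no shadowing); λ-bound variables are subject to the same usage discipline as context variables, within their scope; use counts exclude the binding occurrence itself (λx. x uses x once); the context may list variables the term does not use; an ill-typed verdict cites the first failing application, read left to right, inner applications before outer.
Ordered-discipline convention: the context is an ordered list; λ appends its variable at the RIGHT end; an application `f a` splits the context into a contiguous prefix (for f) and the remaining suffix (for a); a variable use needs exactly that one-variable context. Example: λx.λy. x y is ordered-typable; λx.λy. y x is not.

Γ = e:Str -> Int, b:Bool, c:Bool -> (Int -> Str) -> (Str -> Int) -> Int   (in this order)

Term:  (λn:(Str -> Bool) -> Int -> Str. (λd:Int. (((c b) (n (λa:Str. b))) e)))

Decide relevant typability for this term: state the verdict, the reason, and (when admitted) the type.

no — d, a never used (weakening)
variable uses: e=1; b=2; c=1; n (bound)=1; d (bound)=0; a (bound)=0
use order (left to right): c, b, n, b, e
typing: the term checks, with type ((Str -> Bool) -> Int -> Str) -> Int -> Int
all disciplines: ordered ✗ · linear ✗ · affine ✗ · relevant ✗ · unrestricted ✓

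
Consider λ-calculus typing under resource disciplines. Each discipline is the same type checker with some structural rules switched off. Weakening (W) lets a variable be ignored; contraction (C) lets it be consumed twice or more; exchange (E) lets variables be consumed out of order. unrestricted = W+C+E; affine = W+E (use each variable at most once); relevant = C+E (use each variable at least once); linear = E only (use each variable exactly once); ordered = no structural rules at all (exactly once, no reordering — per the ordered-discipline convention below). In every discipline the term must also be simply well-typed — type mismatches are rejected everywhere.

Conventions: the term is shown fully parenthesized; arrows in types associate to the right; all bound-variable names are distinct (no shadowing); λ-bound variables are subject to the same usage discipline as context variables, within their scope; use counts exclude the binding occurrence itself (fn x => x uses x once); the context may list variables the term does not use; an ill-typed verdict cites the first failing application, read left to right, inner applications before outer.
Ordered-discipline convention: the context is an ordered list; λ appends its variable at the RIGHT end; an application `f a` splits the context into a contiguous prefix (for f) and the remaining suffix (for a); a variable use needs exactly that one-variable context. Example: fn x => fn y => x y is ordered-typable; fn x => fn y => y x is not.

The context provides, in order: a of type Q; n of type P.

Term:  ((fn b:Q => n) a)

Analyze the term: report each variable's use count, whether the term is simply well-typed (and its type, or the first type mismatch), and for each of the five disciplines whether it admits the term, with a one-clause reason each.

usage: a=1, n=1, b [bound]=0
uses in reading order: n, a
typing: well-typed at P
ordered ✗ (needs weakening: b unused)
linear ✗ (needs weakening: b unused)
affine ✓ (no duplicate uses among a, n, b)
relevant ✗ (needs weakening: b unused)
unrestricted ✓ (simply typable at P; W, C, E all held)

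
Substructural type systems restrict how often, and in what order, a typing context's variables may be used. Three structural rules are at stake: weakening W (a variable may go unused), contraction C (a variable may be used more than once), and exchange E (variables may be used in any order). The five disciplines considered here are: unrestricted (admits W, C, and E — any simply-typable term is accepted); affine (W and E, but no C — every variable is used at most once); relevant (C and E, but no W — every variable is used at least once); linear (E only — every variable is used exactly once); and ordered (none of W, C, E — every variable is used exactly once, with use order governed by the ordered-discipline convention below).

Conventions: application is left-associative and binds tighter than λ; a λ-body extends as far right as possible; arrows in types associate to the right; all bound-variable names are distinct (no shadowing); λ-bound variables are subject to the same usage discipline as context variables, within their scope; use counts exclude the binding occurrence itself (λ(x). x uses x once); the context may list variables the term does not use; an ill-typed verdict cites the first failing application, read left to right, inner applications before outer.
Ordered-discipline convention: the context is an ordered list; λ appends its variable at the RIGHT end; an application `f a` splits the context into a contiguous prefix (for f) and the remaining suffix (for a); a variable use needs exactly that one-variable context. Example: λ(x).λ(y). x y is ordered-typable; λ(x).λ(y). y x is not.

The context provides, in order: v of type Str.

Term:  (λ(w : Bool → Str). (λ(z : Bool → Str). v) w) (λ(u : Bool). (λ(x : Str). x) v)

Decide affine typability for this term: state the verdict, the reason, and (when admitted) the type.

no — needs contraction — v ×2
usage: v ×2; w [bound] ×1; z [bound] ×0; u [bound] ×0; x [bound] ×1
uses in reading order: v, w, x, v
typing: the term checks, with type Str
all disciplines: ordered ✗, linear ✗, affine ✗, relevant ✗, unrestricted ✓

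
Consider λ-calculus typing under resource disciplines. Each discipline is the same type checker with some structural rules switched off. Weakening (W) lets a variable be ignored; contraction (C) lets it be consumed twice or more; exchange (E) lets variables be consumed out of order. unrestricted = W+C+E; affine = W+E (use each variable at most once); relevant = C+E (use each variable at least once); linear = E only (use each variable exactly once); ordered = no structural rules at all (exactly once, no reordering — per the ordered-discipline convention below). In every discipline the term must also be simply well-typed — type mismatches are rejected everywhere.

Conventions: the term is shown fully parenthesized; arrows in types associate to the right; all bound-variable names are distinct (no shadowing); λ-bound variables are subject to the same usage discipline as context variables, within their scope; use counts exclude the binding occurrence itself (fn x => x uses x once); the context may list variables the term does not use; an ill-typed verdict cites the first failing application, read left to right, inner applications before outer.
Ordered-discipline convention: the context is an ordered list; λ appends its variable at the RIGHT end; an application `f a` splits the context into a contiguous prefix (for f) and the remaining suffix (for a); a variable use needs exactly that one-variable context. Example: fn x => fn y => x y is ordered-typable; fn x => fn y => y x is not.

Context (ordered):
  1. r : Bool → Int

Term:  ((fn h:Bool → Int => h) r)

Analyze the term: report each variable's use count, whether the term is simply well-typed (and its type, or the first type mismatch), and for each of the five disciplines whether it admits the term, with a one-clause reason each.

use counts: r=1; h (bound)=1
use order (left to right): h, r
typing: well-typed at Bool → Int
ordered: ✓ — single-use (r, h), ordered derivation ok
linear: ✓ — single use per variable (r, h)
affine: ✓ — no duplicate uses among r, h
relevant: ✓ — at least one use each (r, h)
unrestricted: ✓ — simply typable at Bool → Int; W, C, E all held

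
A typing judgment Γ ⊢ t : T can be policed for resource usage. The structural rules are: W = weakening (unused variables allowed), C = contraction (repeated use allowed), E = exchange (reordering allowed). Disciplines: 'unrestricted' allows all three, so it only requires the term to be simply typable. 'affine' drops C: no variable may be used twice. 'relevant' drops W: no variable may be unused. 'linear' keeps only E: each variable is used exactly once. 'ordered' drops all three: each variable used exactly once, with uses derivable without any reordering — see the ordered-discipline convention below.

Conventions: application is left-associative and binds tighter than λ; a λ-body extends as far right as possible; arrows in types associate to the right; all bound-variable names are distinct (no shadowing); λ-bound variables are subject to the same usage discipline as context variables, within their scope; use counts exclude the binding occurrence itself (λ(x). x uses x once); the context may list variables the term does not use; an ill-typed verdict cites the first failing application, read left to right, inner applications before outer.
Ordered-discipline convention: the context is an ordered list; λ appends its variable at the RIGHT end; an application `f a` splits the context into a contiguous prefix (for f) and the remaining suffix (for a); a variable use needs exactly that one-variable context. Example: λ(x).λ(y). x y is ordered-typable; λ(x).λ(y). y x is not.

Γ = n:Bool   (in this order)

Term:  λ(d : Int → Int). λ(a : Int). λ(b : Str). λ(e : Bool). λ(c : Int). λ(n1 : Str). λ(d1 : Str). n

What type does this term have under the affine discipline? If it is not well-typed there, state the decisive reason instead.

term : (Int → Int) → Int → Str → Bool → Int → Str → Str → Bool
variable uses: n ×1; d (λ-bound) ×0; a (λ-bound) ×0; b (λ-bound) ×0; e (λ-bound) ×0; c (λ-bound) ×0; n1 (λ-bound) ×0; d1 (λ-bound) ×0
uses in reading order: n
typing: well-typed at (Int → Int) → Int → Str → Bool → Int → Str → Str → Bool
summary: ordered ✗ | linear ✗ | affine ✓ | relevant ✗ | unrestricted ✓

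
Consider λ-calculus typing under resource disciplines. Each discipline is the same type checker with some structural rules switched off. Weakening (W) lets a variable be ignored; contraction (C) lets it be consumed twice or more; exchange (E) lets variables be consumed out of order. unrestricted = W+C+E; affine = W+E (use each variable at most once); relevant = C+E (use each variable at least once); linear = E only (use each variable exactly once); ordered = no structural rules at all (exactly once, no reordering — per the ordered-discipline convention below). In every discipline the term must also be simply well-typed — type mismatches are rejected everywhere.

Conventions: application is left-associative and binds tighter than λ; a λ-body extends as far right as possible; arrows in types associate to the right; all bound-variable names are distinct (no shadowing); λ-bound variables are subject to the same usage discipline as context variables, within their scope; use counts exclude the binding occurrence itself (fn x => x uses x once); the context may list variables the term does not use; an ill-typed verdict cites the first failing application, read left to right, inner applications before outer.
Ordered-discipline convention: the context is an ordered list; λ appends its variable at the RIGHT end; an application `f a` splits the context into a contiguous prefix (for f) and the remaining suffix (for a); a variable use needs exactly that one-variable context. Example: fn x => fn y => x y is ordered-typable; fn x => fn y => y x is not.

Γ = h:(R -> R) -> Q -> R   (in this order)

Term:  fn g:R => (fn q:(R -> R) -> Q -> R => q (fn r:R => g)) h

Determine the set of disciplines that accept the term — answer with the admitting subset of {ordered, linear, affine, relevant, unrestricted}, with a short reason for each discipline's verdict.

accepted by: affine, unrestricted
counts: h ×1; g (bound) ×1; q (bound) ×1; r (bound) ×0
uses in reading order: q, g, h
typing: well-typed at R -> Q -> R
ordered: ✗ — unused: r — weakening required
linear: ✗ — unused: r — weakening required
affine: ✓ — none of h, g, q, r used more than once
relevant: ✗ — unused: r — weakening required
unrestricted: ✓ — well-typed at R -> Q -> R; no restrictions here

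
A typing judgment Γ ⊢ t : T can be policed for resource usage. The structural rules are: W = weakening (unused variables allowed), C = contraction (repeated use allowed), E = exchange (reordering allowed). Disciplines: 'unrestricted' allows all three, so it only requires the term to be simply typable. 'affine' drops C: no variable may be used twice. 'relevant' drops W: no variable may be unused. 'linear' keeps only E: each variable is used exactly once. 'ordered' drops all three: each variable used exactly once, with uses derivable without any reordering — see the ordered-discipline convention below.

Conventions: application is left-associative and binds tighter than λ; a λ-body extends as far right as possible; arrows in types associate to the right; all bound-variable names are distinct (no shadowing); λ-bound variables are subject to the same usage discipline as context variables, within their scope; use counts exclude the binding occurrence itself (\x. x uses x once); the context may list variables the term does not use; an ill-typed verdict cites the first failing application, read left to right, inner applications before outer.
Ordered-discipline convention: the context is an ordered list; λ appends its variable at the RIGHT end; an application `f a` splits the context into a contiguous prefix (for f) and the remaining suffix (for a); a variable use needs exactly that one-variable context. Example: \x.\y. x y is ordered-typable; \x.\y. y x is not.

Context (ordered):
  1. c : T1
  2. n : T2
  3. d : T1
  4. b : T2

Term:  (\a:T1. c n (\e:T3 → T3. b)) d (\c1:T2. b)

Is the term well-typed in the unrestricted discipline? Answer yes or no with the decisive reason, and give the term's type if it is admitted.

no — a type mismatch blocks all five
use counts: c: 1; n: 1; d: 1; b: 2; a (λ-bound): 0; e (λ-bound): 0; c1 (λ-bound): 0
left-to-right use order: c, n, b, d, b
typing: ill-typed: non-arrow in function slot: T1
per-discipline verdicts: ordered ✗; linear ✗; affine ✗; relevant ✗; unrestricted ✗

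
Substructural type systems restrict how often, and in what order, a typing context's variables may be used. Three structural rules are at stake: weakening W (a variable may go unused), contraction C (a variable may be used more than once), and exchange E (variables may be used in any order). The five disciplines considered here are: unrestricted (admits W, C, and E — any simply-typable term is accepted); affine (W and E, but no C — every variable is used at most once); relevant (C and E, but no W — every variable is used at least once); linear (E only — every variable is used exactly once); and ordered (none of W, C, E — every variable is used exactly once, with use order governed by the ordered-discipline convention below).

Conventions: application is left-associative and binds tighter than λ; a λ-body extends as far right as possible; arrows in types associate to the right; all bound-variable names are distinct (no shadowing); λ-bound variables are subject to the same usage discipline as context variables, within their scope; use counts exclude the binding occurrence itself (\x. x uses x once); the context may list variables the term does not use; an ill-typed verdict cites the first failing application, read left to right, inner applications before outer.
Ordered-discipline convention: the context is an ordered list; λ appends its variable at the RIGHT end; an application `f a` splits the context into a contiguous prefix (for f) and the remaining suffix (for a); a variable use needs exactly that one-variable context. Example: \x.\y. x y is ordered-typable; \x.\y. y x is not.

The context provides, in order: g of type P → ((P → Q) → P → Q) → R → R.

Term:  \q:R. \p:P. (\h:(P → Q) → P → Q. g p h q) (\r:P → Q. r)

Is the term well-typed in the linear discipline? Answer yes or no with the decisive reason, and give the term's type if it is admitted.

yes — single use per variable (g, q, p, h, r); term : R → P → R
counts: g: 1, q [bound]: 1, p [bound]: 1, h [bound]: 1, r [bound]: 1
use order (left to right): g, p, h, q, r
typing: ✓ — R → P → R
per-discipline verdicts: ordered ✗, linear ✓, affine ✓, relevant ✓, unrestricted ✓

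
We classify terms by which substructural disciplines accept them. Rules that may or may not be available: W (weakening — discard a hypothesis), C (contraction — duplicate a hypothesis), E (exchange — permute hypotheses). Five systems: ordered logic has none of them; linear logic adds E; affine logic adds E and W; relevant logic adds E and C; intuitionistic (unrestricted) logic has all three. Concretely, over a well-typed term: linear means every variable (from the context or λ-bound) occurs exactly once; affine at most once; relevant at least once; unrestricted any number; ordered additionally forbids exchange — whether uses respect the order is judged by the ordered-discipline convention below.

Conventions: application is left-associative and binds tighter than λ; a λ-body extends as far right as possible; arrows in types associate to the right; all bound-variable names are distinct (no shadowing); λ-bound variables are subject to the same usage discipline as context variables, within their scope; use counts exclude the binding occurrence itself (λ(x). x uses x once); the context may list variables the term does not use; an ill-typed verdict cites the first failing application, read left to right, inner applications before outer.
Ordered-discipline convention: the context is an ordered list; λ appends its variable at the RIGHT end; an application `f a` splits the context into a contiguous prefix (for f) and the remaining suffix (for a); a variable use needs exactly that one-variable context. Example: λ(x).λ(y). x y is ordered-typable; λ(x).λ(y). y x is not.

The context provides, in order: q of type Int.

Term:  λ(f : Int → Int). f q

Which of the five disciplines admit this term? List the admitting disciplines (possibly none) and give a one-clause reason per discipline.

admitted in: linear, affine, relevant, unrestricted
use counts: q ×1; f (bound) ×1
use order (left to right): f, q
typing: the term checks, with type (Int → Int) → Int
ordered: ✗, no ordered split (uses run f, q)
linear: ✓, q, f: one use apiece
affine: ✓, no duplicate uses among q, f
relevant: ✓, none of q, f goes unused
unrestricted: ✓, type-checks ((Int → Int) → Int) and nothing is barred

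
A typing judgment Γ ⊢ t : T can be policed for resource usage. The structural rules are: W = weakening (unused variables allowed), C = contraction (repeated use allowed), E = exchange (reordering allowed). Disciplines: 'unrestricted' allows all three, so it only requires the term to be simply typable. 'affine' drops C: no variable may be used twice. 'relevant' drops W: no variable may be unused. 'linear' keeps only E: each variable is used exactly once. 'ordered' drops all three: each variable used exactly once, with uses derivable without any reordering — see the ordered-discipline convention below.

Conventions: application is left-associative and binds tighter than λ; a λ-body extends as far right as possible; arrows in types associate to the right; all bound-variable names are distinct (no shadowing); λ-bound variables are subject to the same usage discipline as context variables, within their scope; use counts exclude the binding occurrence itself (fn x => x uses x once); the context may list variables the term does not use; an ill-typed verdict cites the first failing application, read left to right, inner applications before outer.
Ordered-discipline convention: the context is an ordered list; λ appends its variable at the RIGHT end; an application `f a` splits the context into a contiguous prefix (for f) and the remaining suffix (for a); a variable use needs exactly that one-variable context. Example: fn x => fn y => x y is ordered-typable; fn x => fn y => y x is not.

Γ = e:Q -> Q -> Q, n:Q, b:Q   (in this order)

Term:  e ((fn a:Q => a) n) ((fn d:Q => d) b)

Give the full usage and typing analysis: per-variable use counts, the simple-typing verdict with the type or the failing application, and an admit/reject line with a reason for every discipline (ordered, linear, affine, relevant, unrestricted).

use counts: e: 1, n: 1, b: 1, a [bound]: 1, d [bound]: 1
uses in reading order: e, a, n, d, b
typing: ✓ — Q
ordered ✓ (one use each (e, n, b, a, d); ordered split holds)
linear ✓ (each of e, n, b, a, d used exactly once)
affine ✓ (e, n, b, a, d: no repeats, contraction unneeded)
relevant ✓ (e, n, b, a, d: all used, weakening unneeded)
unrestricted ✓ (type-checks (Q) and nothing is barred)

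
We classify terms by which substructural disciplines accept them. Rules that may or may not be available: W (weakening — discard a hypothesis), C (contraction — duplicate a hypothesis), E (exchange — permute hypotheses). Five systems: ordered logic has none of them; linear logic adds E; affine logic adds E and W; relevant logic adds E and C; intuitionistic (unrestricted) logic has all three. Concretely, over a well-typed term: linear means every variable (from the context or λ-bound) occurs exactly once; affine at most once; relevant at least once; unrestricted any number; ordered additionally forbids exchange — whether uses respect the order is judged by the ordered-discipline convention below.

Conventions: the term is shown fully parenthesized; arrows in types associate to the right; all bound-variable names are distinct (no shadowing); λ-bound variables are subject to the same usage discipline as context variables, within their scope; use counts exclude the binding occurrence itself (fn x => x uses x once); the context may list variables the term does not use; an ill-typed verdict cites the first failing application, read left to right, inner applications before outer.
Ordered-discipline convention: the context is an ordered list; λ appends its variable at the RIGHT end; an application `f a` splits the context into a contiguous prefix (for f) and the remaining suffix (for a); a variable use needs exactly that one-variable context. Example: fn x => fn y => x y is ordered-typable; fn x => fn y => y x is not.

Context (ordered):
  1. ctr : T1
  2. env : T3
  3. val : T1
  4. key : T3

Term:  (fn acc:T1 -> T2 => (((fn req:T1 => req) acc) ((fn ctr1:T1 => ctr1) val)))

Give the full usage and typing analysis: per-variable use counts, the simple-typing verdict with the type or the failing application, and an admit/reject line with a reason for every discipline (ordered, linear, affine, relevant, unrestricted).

usage: ctr ×0, env ×0, val ×1, key ×0, acc (bound) ×1, req (bound) ×1, ctr1 (bound) ×1
uses in reading order: req, acc, ctr1, val
typing: ill-typed: an application expects T1 but receives T1 -> T2
ordered ✗ (not simply typable)
linear ✗ (fails simple typing)
affine ✗ (a type mismatch blocks all five)
relevant ✗ (the type mismatch rejects it)
unrestricted ✗ (not simply typable)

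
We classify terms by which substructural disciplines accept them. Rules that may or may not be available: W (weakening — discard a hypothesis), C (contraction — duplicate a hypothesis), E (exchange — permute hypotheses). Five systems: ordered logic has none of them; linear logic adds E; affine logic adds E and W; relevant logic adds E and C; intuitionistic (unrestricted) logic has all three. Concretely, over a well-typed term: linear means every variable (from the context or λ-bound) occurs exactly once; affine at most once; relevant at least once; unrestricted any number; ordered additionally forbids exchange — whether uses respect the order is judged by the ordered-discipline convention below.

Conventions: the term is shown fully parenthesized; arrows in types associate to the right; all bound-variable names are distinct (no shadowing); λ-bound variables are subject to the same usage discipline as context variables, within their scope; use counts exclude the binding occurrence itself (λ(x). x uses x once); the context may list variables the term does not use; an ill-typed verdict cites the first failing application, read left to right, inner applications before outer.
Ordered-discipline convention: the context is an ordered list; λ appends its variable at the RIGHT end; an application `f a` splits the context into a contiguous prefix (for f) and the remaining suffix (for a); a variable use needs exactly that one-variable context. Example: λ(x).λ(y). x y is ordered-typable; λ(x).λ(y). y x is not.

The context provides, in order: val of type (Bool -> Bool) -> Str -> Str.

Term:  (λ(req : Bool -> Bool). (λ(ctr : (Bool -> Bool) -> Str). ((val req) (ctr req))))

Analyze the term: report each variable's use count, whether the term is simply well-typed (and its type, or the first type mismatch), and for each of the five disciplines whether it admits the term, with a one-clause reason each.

counts: val ×1, req (λ-bound) ×2, ctr (λ-bound) ×1
left-to-right use order: val, req, ctr, req
typing: well-typed at (Bool -> Bool) -> ((Bool -> Bool) -> Str) -> Str
ordered: ✗ — repeated use of req ×2
linear: ✗ — repeated use of req ×2
affine: ✗ — repeated use of req ×2
relevant: ✓ — at least one use each (val, req, ctr)
unrestricted: ✓ — typability at (Bool -> Bool) -> ((Bool -> Bool) -> Str) -> Str is all that's needed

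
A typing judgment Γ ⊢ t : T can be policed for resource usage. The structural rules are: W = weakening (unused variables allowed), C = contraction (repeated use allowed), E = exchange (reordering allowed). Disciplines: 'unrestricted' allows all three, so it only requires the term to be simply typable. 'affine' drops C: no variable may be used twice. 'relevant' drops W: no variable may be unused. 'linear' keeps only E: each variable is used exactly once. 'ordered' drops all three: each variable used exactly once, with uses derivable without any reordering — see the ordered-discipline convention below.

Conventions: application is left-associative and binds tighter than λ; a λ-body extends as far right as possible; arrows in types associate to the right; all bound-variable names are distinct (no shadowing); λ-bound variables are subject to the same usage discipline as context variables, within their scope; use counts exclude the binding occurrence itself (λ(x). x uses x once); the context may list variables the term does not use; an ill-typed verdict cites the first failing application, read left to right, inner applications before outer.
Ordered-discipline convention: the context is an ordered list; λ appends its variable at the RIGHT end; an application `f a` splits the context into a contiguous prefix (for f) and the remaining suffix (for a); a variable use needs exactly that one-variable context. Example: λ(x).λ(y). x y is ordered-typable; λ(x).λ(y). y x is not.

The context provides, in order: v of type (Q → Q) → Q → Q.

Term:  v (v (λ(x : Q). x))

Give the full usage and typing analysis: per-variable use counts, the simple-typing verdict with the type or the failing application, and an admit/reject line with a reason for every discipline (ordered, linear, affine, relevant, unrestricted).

variable uses: v=2; x (λ-bound)=1
uses in reading order: v, v, x
typing: well-typed — term : Q → Q
ordered ✗ (uses contraction: v ×2)
linear ✗ (uses contraction: v ×2)
affine ✗ (uses contraction: v ×2)
relevant ✓ (every one of v, x appears)
unrestricted ✓ (simply typable at Q → Q; W, C, E all held)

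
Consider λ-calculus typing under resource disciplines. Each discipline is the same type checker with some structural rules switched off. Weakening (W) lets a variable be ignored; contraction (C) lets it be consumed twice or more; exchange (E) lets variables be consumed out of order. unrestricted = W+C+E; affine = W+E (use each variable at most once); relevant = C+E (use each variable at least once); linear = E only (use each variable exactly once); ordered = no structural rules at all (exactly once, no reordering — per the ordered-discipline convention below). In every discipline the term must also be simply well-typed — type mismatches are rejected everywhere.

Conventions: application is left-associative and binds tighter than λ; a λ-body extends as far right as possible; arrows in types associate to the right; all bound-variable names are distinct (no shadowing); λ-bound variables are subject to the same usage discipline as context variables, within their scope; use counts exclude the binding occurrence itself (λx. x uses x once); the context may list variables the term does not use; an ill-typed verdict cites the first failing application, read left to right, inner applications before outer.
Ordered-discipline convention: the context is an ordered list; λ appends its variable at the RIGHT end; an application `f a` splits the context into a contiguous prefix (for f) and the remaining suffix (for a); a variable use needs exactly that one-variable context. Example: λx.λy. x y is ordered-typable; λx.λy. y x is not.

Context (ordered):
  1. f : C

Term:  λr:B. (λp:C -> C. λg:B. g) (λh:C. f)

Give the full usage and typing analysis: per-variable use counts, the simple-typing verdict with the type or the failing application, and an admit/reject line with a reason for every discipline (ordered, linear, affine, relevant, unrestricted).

usage: f: 1×; r [bound]: 0×; p [bound]: 0×; g [bound]: 1×; h [bound]: 0×
use order (left to right): g, f
typing: the term checks, with type B -> B -> B
ordered: ✗, needs weakening: r, p, h unused
linear: ✗, needs weakening: r, p, h unused
affine: ✓, at most one use each (f, r, p, g, h)
relevant: ✗, needs weakening: r, p, h unused
unrestricted: ✓, well-typed at B -> B -> B; no restrictions here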